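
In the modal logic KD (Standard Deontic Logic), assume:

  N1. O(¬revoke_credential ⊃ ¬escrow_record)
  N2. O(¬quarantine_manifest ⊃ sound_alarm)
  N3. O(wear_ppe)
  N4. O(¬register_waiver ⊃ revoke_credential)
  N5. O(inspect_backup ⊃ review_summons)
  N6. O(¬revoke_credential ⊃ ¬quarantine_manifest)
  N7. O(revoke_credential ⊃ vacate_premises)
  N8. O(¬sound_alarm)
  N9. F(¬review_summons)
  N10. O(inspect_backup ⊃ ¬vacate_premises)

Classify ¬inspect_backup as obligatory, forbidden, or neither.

Obligatory

Premise 8 states O(¬sound_alarm) outright.
Premise 2 is O(¬quarantine_manifest ⊃ sound_alarm); contrapositively O(¬sound_alarm ⊃ quarantine_manifest). Since O(¬sound_alarm) holds, K gives O(quarantine_manifest).
The contrapositive of premise 6 (O(¬revoke_credential ⊃ ¬quarantine_manifest)) is O(quarantine_manifest ⊃ revoke_credential), and O(quarantine_manifest) is already established, so O(revoke_credential).
With premise 7, O(revoke_credential ⊃ vacate_premises), the K-axiom yields O(vacate_premises).
The contrapositive of premise 10 (O(inspect_backup ⊃ ¬vacate_premises)) is O(vacate_premises ⊃ ¬inspect_backup), and O(vacate_premises) is already established, so O(¬inspect_backup).
Premises 1, 3, 4, 5, 9 do not contribute to this derivation.
Hence ¬inspect_backup is obligatory.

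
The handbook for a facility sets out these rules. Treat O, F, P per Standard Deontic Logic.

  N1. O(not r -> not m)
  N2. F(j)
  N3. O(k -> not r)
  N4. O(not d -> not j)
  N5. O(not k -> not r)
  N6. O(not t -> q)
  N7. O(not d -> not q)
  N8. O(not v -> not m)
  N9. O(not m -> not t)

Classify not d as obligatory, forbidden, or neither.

Premises 3 and 5 are O(k -> not r) and O(not k -> not r); every ideal world satisfies k or not k, so in either case not r holds — hence O(not r).
From O(not r) and premise 1, O(not r -> not m), we obtain O(not m).
From O(not m) and premise 9, O(not m -> not t), we obtain O(not t).
Premise 6 is O(not t -> q); since O(not t), deontic closure gives O(q).
Premise 7 is O(not d -> not q); contrapositively O(q -> d). Since O(q) holds, K gives O(d).
Premises 2, 4, 8 do not contribute to this derivation.
Thus O(d), which is F(not d): not d is forbidden.

Forbidden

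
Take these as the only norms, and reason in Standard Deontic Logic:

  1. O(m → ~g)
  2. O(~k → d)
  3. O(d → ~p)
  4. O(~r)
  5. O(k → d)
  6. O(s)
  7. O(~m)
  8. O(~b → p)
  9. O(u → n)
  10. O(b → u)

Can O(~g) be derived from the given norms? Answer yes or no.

Premise 1 is O(m → ~g), but O(m) is not derivable from the premises, so it does not yield O(~g).
No other premise forces O(~g). An ideal world satisfying every premise can still have ~g false, so O(~g) is not derivable.

No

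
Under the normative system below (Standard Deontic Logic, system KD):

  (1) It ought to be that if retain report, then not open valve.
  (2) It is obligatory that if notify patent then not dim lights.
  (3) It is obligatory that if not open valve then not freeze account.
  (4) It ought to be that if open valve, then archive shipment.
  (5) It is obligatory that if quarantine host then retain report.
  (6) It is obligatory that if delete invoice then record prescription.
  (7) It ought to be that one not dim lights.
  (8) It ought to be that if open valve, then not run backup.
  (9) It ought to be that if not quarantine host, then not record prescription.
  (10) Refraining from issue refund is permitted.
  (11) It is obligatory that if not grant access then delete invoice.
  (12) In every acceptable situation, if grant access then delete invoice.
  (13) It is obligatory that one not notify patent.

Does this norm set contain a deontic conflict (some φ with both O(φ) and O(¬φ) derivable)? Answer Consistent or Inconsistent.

Consistent

Premise 2 is O(notify_patent → ¬dim_lights); even if O(¬dim_lights) held, inferring O(notify_patent) would be affirming the consequent — invalid.
So O(notify_patent) is not derivable, and the apparent clash with O(¬notify_patent) does not arise.
A world satisfying every obligation exists (e.g. archive_shipment=false, delete_invoice=true, dim_lights=false, freeze_account=false, grant_access=false, issue_refund=false, notify_patent=false, open_valve=false, quarantine_host=true, record_prescription=true, retain_report=true, run_backup=false); no atom is both obligatory and forbidden, so the set is consistent.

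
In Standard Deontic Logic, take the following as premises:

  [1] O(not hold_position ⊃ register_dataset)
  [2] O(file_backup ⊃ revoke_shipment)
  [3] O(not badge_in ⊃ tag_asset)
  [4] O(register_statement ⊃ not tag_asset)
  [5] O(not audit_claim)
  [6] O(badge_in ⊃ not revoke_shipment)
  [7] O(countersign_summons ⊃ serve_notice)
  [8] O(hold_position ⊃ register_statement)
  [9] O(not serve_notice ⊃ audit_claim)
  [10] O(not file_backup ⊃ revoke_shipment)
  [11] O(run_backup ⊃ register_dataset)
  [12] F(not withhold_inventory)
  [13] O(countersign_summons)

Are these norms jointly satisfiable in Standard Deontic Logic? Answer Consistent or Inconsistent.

Premise 9 is O(not serve_notice ⊃ audit_claim), but O(not serve_notice) is not derivable from the premises, so it does not yield O(audit_claim).
So O(audit_claim) is not derivable, and the apparent clash with O(not audit_claim) does not arise.
A world satisfying every obligation exists (e.g. audit_claim=false, badge_in=false, countersign_summons=true, file_backup=false, hold_position=false, register_dataset=true, register_statement=false, revoke_shipment=true, run_backup=false, serve_notice=true, tag_asset=true, withhold_inventory=true); no atom is both obligatory and forbidden, so the set is consistent.

Consistent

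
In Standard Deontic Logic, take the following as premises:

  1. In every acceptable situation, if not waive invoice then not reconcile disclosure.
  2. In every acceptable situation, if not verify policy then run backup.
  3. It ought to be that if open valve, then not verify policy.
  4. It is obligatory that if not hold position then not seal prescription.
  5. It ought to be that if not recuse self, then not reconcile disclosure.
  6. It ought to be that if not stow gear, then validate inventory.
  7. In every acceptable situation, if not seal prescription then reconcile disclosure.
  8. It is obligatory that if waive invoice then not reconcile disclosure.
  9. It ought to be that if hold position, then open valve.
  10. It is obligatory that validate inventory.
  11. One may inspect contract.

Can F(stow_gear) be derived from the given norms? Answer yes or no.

No

Premise 6 is O(¬stow_gear → validate_inventory); even if O(validate_inventory) held, inferring O(¬stow_gear) would be affirming the consequent — invalid.
No other premise forces O(¬stow_gear). An ideal world satisfying every premise can still have stow_gear true, so F(stow_gear) is not derivable.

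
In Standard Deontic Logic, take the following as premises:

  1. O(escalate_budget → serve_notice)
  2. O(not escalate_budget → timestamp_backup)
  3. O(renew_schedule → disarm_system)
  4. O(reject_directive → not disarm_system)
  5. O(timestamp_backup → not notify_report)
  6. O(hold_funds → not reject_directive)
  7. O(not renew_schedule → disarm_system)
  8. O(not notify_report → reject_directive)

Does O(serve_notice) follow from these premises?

Yes

Premises 3 and 7 cover both cases: O(renew_schedule → disarm_system) and O(not renew_schedule → disarm_system). Since renew_schedule ∨ not renew_schedule is a tautology, O(disarm_system) follows.
The contrapositive of premise 4 (O(reject_directive → not disarm_system)) is O(disarm_system → not reject_directive), and O(disarm_system) is already established, so O(not reject_directive).
The contrapositive of premise 8 (O(not notify_report → reject_directive)) is O(not reject_directive → notify_report), and O(not reject_directive) is already established, so O(notify_report).
The contrapositive of premise 5 (O(timestamp_backup → not notify_report)) is O(notify_report → not timestamp_backup), and O(notify_report) is already established, so O(not timestamp_backup).
Premise 2 is O(not escalate_budget → timestamp_backup); contrapositively O(not timestamp_backup → escalate_budget). Since O(not timestamp_backup) holds, K gives O(escalate_budget).
With premise 1, O(escalate_budget → serve_notice), the K-axiom yields O(serve_notice).
Premise 6 does not contribute to this derivation.
So O(serve_notice) follows.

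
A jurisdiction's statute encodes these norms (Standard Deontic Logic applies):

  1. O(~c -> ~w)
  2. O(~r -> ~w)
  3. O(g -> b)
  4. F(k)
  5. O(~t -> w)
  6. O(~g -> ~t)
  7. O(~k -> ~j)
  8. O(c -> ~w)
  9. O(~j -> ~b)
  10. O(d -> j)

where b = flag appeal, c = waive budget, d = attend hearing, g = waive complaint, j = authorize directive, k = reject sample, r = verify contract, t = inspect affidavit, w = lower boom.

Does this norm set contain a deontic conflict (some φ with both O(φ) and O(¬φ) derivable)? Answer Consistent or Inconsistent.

Inconsistent

Premises 1 and 8 are O(~c -> ~w) and O(c -> ~w); every ideal world satisfies ~c or c, so in either case ~w holds — hence O(~w).
Premise 5 is O(~t -> w); contrapositively O(~w -> t). Since O(~w) holds, K gives O(t).
Premise 6, O(~g -> ~t), contraposes to O(t -> g); with O(t) we get O(g).
Applying K to premise 3 (O(g -> b)) and O(g) yields O(b).
The contrapositive of premise 9 (O(~j -> ~b)) is O(b -> j), and O(b) is already established, so O(j).
The contrapositive of premise 7 (O(~k -> ~j)) is O(j -> k), and O(j) is already established, so O(k).
However, F(k) at premise 4 amounts to O(~k).
We now have both O(k) and O(~k) — k is simultaneously obligatory and forbidden, violating the D-axiom.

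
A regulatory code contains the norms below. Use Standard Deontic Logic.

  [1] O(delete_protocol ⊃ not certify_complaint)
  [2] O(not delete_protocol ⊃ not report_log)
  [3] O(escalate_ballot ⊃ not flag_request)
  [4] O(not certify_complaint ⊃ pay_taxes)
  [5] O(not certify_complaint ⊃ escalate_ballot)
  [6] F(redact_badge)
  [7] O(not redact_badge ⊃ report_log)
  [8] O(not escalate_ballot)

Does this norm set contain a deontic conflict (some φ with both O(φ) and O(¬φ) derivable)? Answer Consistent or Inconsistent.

Inconsistent

Premise 8 states O(not escalate_ballot) outright.
Premise 5 is O(not certify_complaint ⊃ escalate_ballot); contrapositively O(not escalate_ballot ⊃ certify_complaint). Since O(not escalate_ballot) holds, K gives O(certify_complaint).
Premise 1, O(delete_protocol ⊃ not certify_complaint), contraposes to O(certify_complaint ⊃ not delete_protocol); with O(certify_complaint) we get O(not delete_protocol).
With premise 2, O(not delete_protocol ⊃ not report_log), the K-axiom yields O(not report_log).
Premise 7 is O(not redact_badge ⊃ report_log); contrapositively O(not report_log ⊃ redact_badge). Since O(not report_log) holds, K gives O(redact_badge).
Yet premise 6 is F(redact_badge), i.e. O(not redact_badge).
We now have both O(redact_badge) and O(not redact_badge) — redact_badge is simultaneously obligatory and forbidden, violating the D-axiom.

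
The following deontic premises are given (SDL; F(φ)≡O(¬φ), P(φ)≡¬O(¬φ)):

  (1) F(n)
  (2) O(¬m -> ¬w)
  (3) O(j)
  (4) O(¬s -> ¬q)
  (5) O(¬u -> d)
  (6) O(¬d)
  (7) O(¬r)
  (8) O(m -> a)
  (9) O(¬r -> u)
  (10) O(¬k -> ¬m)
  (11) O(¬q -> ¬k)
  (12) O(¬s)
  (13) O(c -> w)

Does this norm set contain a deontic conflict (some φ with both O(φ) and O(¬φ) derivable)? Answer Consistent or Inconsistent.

Consistent

Premise 5 is O(¬u -> d), but O(¬u) is not derivable from the premises, so it does not yield O(d).
So O(d) is not derivable, and the apparent clash with O(¬d) does not arise.
A world satisfying every obligation exists (e.g. a=false, c=false, d=false, j=true, k=false, m=false, n=false, q=false, r=false, s=false, u=true, w=false); no atom is both obligatory and forbidden, so the set is consistent.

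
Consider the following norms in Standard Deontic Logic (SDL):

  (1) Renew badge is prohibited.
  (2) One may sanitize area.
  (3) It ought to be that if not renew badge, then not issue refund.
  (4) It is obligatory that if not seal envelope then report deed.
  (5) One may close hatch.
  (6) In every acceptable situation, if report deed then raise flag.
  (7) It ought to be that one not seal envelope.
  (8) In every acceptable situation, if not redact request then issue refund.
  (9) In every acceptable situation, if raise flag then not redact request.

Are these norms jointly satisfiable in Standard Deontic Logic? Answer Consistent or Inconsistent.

Premise 1, F(renew_badge), is equivalent to O(¬renew_badge).
Applying K to premise 3 (O(¬renew_badge → ¬issue_refund)) and O(¬renew_badge) yields O(¬issue_refund).
The contrapositive of premise 8 (O(¬redact_request → issue_refund)) is O(¬issue_refund → redact_request), and O(¬issue_refund) is already established, so O(redact_request).
The contrapositive of premise 9 (O(raise_flag → ¬redact_request)) is O(redact_request → ¬raise_flag), and O(redact_request) is already established, so O(¬raise_flag).
Premise 6, O(report_deed → raise_flag), contraposes to O(¬raise_flag → ¬report_deed); with O(¬raise_flag) we get O(¬report_deed).
Premise 4, O(¬seal_envelope → report_deed), contraposes to O(¬report_deed → seal_envelope); with O(¬report_deed) we get O(seal_envelope).
Yet premise 7 states O(¬seal_envelope).
We now have both O(seal_envelope) and O(¬seal_envelope) — seal_envelope is simultaneously obligatory and forbidden, violating the D-axiom.

Inconsistent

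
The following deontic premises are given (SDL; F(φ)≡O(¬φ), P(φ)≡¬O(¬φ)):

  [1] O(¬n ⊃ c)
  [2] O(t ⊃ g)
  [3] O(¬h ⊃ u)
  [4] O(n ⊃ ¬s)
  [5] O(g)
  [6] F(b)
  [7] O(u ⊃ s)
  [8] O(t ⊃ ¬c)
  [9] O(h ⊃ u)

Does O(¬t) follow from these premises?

Premises 9 and 3 are O(h ⊃ u) and O(¬h ⊃ u); every ideal world satisfies h or ¬h, so in either case u holds — hence O(u).
With premise 7, O(u ⊃ s), the K-axiom yields O(s).
Premise 4, O(n ⊃ ¬s), contraposes to O(s ⊃ ¬n); with O(s) we get O(¬n).
Premise 1 is O(¬n ⊃ c); since O(¬n), deontic closure gives O(c).
Premise 8, O(t ⊃ ¬c), contraposes to O(c ⊃ ¬t); with O(c) we get O(¬t).
Premises 2, 5, 6 do not contribute to this derivation.
So O(¬t) follows.

Yes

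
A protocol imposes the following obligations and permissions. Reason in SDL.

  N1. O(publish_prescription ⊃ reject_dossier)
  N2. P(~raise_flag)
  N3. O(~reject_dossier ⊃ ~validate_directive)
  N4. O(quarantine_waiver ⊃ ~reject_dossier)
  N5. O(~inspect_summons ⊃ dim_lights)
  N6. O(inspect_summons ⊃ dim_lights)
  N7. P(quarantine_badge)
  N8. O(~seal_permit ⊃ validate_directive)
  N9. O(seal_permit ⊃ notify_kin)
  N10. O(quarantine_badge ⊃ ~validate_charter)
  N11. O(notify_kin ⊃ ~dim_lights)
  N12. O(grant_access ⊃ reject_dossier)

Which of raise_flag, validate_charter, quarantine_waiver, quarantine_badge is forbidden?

Premises 5 and 6 are O(~inspect_summons ⊃ dim_lights) and O(inspect_summons ⊃ dim_lights); every ideal world satisfies ~inspect_summons or inspect_summons, so in either case dim_lights holds — hence O(dim_lights).
The contrapositive of premise 11 (O(notify_kin ⊃ ~dim_lights)) is O(dim_lights ⊃ ~notify_kin), and O(dim_lights) is already established, so O(~notify_kin).
The contrapositive of premise 9 (O(seal_permit ⊃ notify_kin)) is O(~notify_kin ⊃ ~seal_permit), and O(~notify_kin) is already established, so O(~seal_permit).
From O(~seal_permit) and premise 8, O(~seal_permit ⊃ validate_directive), we obtain O(validate_directive).
Premise 3, O(~reject_dossier ⊃ ~validate_directive), contraposes to O(validate_directive ⊃ reject_dossier); with O(validate_directive) we get O(reject_dossier).
Premise 4 is O(quarantine_waiver ⊃ ~reject_dossier); contrapositively O(reject_dossier ⊃ ~quarantine_waiver). Since O(reject_dossier) holds, K gives O(~quarantine_waiver).
So O(~quarantine_waiver) holds, i.e. quarantine_waiver is forbidden. None of the other listed options is forbidden under the premises.

quarantine_waiver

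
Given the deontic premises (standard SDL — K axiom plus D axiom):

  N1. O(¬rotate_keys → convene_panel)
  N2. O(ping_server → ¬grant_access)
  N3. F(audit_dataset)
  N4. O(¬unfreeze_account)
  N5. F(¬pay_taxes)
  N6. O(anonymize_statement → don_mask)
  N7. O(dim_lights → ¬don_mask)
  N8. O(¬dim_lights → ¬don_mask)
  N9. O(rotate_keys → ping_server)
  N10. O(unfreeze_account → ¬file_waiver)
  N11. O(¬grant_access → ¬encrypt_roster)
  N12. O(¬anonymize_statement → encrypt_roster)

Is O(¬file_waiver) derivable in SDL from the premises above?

No

Premise 10 is O(unfreeze_account → ¬file_waiver), but O(unfreeze_account) is not derivable from the premises, so it does not yield O(¬file_waiver).
No other premise forces O(¬file_waiver). An ideal world satisfying every premise can still have ¬file_waiver false, so O(¬file_waiver) is not derivable.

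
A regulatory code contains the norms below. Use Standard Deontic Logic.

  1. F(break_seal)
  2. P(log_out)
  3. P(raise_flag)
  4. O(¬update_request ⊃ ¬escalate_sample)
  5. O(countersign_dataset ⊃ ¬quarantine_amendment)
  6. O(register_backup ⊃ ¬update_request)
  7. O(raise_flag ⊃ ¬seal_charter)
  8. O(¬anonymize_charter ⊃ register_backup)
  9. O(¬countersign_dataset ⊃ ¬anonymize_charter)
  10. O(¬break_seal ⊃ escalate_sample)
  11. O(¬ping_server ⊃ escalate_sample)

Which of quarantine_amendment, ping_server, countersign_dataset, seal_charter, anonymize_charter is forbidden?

quarantine_amendment

F(break_seal) at premise 1 means O(¬break_seal).
With premise 10, O(¬break_seal ⊃ escalate_sample), the K-axiom yields O(escalate_sample).
Premise 4, O(¬update_request ⊃ ¬escalate_sample), contraposes to O(escalate_sample ⊃ update_request); with O(escalate_sample) we get O(update_request).
Premise 6, O(register_backup ⊃ ¬update_request), contraposes to O(update_request ⊃ ¬register_backup); with O(update_request) we get O(¬register_backup).
Premise 8, O(¬anonymize_charter ⊃ register_backup), contraposes to O(¬register_backup ⊃ anonymize_charter); with O(¬register_backup) we get O(anonymize_charter).
Premise 9, O(¬countersign_dataset ⊃ ¬anonymize_charter), contraposes to O(anonymize_charter ⊃ countersign_dataset); with O(anonymize_charter) we get O(countersign_dataset).
With premise 5, O(countersign_dataset ⊃ ¬quarantine_amendment), the K-axiom yields O(¬quarantine_amendment).
So O(¬quarantine_amendment) holds, i.e. quarantine_amendment is forbidden. None of the other listed options is forbidden under the premises.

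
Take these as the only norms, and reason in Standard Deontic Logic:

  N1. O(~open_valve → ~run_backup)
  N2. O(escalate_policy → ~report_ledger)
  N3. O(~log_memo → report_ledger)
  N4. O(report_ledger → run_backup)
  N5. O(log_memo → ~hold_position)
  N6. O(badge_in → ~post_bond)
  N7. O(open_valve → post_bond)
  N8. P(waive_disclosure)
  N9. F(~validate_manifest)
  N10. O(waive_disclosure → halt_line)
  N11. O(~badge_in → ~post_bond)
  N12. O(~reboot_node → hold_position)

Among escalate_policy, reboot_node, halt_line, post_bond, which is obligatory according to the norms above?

reboot_node

Premises 11 and 6 cover both cases: O(~badge_in → ~post_bond) and O(badge_in → ~post_bond). Since ~badge_in ∨ badge_in is a tautology, O(~post_bond) follows.
Premise 7 is O(open_valve → post_bond); contrapositively O(~post_bond → ~open_valve). Since O(~post_bond) holds, K gives O(~open_valve).
With premise 1, O(~open_valve → ~run_backup), the K-axiom yields O(~run_backup).
Premise 4, O(report_ledger → run_backup), contraposes to O(~run_backup → ~report_ledger); with O(~run_backup) we get O(~report_ledger).
Premise 3, O(~log_memo → report_ledger), contraposes to O(~report_ledger → log_memo); with O(~report_ledger) we get O(log_memo).
From O(log_memo) and premise 5, O(log_memo → ~hold_position), we obtain O(~hold_position).
The contrapositive of premise 12 (O(~reboot_node → hold_position)) is O(~hold_position → reboot_node), and O(~hold_position) is already established, so O(reboot_node).
So O(reboot_node) holds — reboot_node is obligatory. None of the other listed options is made obligatory by any chain of premises.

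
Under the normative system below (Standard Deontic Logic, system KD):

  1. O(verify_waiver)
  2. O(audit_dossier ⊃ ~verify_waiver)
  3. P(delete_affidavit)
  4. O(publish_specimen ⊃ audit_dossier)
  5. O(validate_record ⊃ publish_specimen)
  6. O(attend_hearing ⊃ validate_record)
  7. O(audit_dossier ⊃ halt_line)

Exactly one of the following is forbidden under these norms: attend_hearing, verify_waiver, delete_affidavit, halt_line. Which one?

attend_hearing

From premise 1 we have O(verify_waiver).
The contrapositive of premise 2 (O(audit_dossier ⊃ ~verify_waiver)) is O(verify_waiver ⊃ ~audit_dossier), and O(verify_waiver) is already established, so O(~audit_dossier).
The contrapositive of premise 4 (O(publish_specimen ⊃ audit_dossier)) is O(~audit_dossier ⊃ ~publish_specimen), and O(~audit_dossier) is already established, so O(~publish_specimen).
Premise 5, O(validate_record ⊃ publish_specimen), contraposes to O(~publish_specimen ⊃ ~validate_record); with O(~publish_specimen) we get O(~validate_record).
The contrapositive of premise 6 (O(attend_hearing ⊃ validate_record)) is O(~validate_record ⊃ ~attend_hearing), and O(~validate_record) is already established, so O(~attend_hearing).
So O(~attend_hearing) holds, i.e. attend_hearing is forbidden. None of the other listed options is forbidden under the premises.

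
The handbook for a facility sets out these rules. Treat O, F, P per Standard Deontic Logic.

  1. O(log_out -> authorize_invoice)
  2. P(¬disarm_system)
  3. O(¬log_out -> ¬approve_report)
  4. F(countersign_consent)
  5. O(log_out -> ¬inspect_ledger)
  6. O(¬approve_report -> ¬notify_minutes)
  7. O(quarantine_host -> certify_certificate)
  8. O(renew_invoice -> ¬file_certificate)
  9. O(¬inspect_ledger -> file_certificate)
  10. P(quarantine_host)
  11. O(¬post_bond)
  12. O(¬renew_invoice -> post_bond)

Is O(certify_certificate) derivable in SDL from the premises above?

Premise 7 is O(quarantine_host -> certify_certificate), but O(quarantine_host) is not derivable from the premises (the permission P(quarantine_host) asserts only ¬O(¬quarantine_host), not O(quarantine_host)), so it does not yield O(certify_certificate).
No other premise forces O(certify_certificate). An ideal world satisfying every premise can still have certify_certificate false, so O(certify_certificate) is not derivable.

No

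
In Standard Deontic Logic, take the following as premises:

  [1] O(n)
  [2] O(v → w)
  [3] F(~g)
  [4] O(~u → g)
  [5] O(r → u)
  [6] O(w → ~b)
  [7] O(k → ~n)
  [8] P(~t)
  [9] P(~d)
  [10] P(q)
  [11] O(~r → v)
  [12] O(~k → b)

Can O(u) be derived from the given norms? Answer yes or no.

From premise 1 we have O(n).
The contrapositive of premise 7 (O(k → ~n)) is O(n → ~k), and O(n) is already established, so O(~k).
Premise 12 is O(~k → b); since O(~k), deontic closure gives O(b).
Premise 6 is O(w → ~b); contrapositively O(b → ~w). Since O(b) holds, K gives O(~w).
Premise 2, O(v → w), contraposes to O(~w → ~v); with O(~w) we get O(~v).
The contrapositive of premise 11 (O(~r → v)) is O(~v → r), and O(~v) is already established, so O(r).
Premise 5 is O(r → u); since O(r), deontic closure gives O(u).
Premises 3, 4, 8, 9, 10 do not contribute to this derivation.
So O(u) follows.

Yes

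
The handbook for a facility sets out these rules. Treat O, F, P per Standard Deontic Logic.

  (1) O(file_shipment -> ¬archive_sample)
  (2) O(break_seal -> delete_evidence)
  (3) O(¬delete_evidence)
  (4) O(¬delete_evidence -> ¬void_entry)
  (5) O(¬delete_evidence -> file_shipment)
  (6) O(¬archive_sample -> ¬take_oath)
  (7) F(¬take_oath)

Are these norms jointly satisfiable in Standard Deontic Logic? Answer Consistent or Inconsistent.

Premise 7 is F(¬take_oath), i.e. O(take_oath).
Premise 6 is O(¬archive_sample -> ¬take_oath); contrapositively O(take_oath -> archive_sample). Since O(take_oath) holds, K gives O(archive_sample).
Premise 1 is O(file_shipment -> ¬archive_sample); contrapositively O(archive_sample -> ¬file_shipment). Since O(archive_sample) holds, K gives O(¬file_shipment).
The contrapositive of premise 5 (O(¬delete_evidence -> file_shipment)) is O(¬file_shipment -> delete_evidence), and O(¬file_shipment) is already established, so O(delete_evidence).
But premise 3 directly asserts O(¬delete_evidence).
We now have both O(delete_evidence) and O(¬delete_evidence) — delete_evidence is simultaneously obligatory and forbidden, violating the D-axiom.

Inconsistent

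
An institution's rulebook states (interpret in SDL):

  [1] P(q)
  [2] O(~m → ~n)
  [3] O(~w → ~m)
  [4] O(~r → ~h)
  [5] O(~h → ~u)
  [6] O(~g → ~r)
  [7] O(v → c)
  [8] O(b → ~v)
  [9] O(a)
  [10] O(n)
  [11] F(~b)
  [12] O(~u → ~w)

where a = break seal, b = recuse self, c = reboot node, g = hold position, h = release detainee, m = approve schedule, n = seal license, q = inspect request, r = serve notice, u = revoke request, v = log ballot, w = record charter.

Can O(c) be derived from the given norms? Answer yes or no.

No

Premise 7 is O(v → c), but O(v) is not derivable from the premises, so it does not yield O(c).
No other premise forces O(c). An ideal world satisfying every premise can still have c false, so O(c) is not derivable.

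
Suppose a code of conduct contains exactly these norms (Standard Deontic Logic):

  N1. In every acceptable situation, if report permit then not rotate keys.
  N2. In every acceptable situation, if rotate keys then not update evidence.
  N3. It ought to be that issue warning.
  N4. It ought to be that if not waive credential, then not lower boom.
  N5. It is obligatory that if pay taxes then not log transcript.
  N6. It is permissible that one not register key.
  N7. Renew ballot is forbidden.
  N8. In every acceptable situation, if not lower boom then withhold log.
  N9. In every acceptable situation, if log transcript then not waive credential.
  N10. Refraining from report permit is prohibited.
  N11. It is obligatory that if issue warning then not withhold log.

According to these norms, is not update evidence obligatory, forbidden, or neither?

Premise 2 is O(rotate_keys → ¬update_evidence), but O(rotate_keys) is not derivable from the premises, so it does not yield O(¬update_evidence).
No premise or chain of K-axiom applications forces O(¬update_evidence), and none forces O(update_evidence). So ¬update_evidence is neither obligatory nor forbidden under these norms.

Neither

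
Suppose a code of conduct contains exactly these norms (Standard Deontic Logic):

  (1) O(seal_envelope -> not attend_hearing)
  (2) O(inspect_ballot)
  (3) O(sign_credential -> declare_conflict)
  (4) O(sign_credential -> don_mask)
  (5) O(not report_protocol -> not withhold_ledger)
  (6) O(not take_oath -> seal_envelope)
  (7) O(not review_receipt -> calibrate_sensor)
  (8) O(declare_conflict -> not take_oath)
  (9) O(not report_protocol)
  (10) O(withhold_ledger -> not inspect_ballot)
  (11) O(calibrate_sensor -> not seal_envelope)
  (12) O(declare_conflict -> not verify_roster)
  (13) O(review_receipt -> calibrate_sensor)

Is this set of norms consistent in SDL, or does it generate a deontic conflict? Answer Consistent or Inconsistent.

Premise 10 is O(withhold_ledger -> not inspect_ballot), but O(withhold_ledger) is not derivable from the premises, so it does not yield O(not inspect_ballot).
So O(not inspect_ballot) is not derivable, and the apparent clash with O(inspect_ballot) does not arise.
A world satisfying every obligation exists (e.g. attend_hearing=false, calibrate_sensor=true, declare_conflict=false, don_mask=false, inspect_ballot=true, report_protocol=false, review_receipt=false, seal_envelope=false, sign_credential=false, take_oath=true, verify_roster=false, withhold_ledger=false); no atom is both obligatory and forbidden, so the set is consistent.

Consistent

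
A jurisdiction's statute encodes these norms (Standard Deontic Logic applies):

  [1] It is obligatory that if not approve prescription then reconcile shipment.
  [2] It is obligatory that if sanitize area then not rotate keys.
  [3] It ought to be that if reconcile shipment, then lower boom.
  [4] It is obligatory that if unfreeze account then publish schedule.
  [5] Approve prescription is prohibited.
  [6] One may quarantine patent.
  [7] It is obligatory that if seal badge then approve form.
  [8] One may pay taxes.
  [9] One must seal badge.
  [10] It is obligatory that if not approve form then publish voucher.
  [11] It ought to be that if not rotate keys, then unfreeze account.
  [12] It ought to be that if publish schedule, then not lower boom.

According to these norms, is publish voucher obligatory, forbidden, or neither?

Neither

Premise 10 is O(¬approve_form → publish_voucher), but O(¬approve_form) is not derivable from the premises, so it does not yield O(publish_voucher).
No premise or chain of K-axiom applications forces O(publish_voucher), and none forces O(¬publish_voucher). So publish_voucher is neither obligatory nor forbidden under these norms.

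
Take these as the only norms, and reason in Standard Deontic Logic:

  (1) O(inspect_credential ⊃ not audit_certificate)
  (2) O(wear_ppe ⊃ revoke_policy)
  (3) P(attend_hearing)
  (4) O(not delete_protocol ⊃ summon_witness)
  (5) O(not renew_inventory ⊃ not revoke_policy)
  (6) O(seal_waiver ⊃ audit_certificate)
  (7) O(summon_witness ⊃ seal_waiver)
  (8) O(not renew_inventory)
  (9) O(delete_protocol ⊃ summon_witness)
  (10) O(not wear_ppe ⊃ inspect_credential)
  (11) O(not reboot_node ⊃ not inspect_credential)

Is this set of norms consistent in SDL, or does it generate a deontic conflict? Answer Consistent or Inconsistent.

By case analysis on not delete_protocol: premise 4 gives O(not delete_protocol ⊃ summon_witness) and premise 9 gives O(delete_protocol ⊃ summon_witness), so O(summon_witness) either way.
From O(summon_witness) and premise 7, O(summon_witness ⊃ seal_waiver), we obtain O(seal_waiver).
Applying K to premise 6 (O(seal_waiver ⊃ audit_certificate)) and O(seal_waiver) yields O(audit_certificate).
The contrapositive of premise 1 (O(inspect_credential ⊃ not audit_certificate)) is O(audit_certificate ⊃ not inspect_credential), and O(audit_certificate) is already established, so O(not inspect_credential).
The contrapositive of premise 10 (O(not wear_ppe ⊃ inspect_credential)) is O(not inspect_credential ⊃ wear_ppe), and O(not inspect_credential) is already established, so O(wear_ppe).
Premise 2 is O(wear_ppe ⊃ revoke_policy); since O(wear_ppe), deontic closure gives O(revoke_policy).
Premise 5 is O(not renew_inventory ⊃ not revoke_policy); contrapositively O(revoke_policy ⊃ renew_inventory). Since O(revoke_policy) holds, K gives O(renew_inventory).
Yet premise 8 states O(not renew_inventory).
We now have both O(renew_inventory) and O(not renew_inventory) — renew_inventory is simultaneously obligatory and forbidden, violating the D-axiom.

Inconsistent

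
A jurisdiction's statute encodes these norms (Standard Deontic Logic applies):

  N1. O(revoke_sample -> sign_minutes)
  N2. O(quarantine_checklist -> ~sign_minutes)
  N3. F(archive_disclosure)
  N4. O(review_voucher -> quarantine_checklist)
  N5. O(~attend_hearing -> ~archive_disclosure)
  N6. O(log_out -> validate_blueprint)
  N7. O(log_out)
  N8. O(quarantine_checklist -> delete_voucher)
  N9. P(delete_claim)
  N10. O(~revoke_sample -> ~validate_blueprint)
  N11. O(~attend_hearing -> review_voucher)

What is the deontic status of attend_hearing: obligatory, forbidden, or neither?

From premise 7 we have O(log_out).
Premise 6 is O(log_out -> validate_blueprint); since O(log_out), deontic closure gives O(validate_blueprint).
The contrapositive of premise 10 (O(~revoke_sample -> ~validate_blueprint)) is O(validate_blueprint -> revoke_sample), and O(validate_blueprint) is already established, so O(revoke_sample).
From O(revoke_sample) and premise 1, O(revoke_sample -> sign_minutes), we obtain O(sign_minutes).
The contrapositive of premise 2 (O(quarantine_checklist -> ~sign_minutes)) is O(sign_minutes -> ~quarantine_checklist), and O(sign_minutes) is already established, so O(~quarantine_checklist).
Premise 4 is O(review_voucher -> quarantine_checklist); contrapositively O(~quarantine_checklist -> ~review_voucher). Since O(~quarantine_checklist) holds, K gives O(~review_voucher).
Premise 11 is O(~attend_hearing -> review_voucher); contrapositively O(~review_voucher -> attend_hearing). Since O(~review_voucher) holds, K gives O(attend_hearing).
Premises 3, 5, 8, 9 do not contribute to this derivation.
Hence attend_hearing is obligatory.

Obligatory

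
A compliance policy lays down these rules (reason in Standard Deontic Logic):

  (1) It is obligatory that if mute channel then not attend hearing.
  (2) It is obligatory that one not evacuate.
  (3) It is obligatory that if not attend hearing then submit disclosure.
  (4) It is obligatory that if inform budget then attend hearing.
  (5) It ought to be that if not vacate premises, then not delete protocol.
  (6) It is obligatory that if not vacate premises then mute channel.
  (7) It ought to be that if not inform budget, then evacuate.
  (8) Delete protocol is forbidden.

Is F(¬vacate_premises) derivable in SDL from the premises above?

Yes

From premise 2 we have O(¬evacuate).
The contrapositive of premise 7 (O(¬inform_budget → evacuate)) is O(¬evacuate → inform_budget), and O(¬evacuate) is already established, so O(inform_budget).
Premise 4 is O(inform_budget → attend_hearing); since O(inform_budget), deontic closure gives O(attend_hearing).
Premise 1, O(mute_channel → ¬attend_hearing), contraposes to O(attend_hearing → ¬mute_channel); with O(attend_hearing) we get O(¬mute_channel).
Premise 6, O(¬vacate_premises → mute_channel), contraposes to O(¬mute_channel → vacate_premises); with O(¬mute_channel) we get O(vacate_premises).
Premises 3, 5, 8 do not contribute to this derivation.
So O(vacate_premises) holds, i.e. F(¬vacate_premises). The claim follows.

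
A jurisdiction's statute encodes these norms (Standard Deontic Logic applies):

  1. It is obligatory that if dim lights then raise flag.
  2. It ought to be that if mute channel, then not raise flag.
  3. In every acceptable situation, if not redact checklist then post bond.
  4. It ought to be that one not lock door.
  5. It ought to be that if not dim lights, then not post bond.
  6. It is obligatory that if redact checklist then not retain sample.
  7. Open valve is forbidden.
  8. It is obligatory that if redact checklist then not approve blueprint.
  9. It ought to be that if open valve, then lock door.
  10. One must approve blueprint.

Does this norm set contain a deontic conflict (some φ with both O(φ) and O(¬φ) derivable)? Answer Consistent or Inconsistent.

Premise 9 is O(open_valve → lock_door), but O(open_valve) is not derivable from the premises, so it does not yield O(lock_door).
So O(lock_door) is not derivable, and the apparent clash with O(¬lock_door) does not arise.
A world satisfying every obligation exists (e.g. approve_blueprint=true, dim_lights=true, lock_door=false, mute_channel=false, open_valve=false, post_bond=true, raise_flag=true, redact_checklist=false, retain_sample=false); no atom is both obligatory and forbidden, so the set is consistent.

Consistent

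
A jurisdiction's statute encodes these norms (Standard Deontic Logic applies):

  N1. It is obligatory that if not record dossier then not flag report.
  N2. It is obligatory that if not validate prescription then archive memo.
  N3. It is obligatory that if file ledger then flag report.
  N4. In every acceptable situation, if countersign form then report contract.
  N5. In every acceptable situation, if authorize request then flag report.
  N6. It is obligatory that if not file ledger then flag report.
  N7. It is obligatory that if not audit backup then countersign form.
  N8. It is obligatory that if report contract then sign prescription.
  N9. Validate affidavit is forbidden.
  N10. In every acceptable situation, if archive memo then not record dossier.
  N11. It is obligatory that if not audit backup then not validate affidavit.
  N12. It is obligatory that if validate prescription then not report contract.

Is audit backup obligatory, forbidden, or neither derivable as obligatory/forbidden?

Obligatory

Premises 6 and 3 are O(¬file_ledger → flag_report) and O(file_ledger → flag_report); every ideal world satisfies ¬file_ledger or file_ledger, so in either case flag_report holds — hence O(flag_report).
Premise 1 is O(¬record_dossier → ¬flag_report); contrapositively O(flag_report → record_dossier). Since O(flag_report) holds, K gives O(record_dossier).
Premise 10 is O(archive_memo → ¬record_dossier); contrapositively O(record_dossier → ¬archive_memo). Since O(record_dossier) holds, K gives O(¬archive_memo).
Premise 2 is O(¬validate_prescription → archive_memo); contrapositively O(¬archive_memo → validate_prescription). Since O(¬archive_memo) holds, K gives O(validate_prescription).
Applying K to premise 12 (O(validate_prescription → ¬report_contract)) and O(validate_prescription) yields O(¬report_contract).
Premise 4, O(countersign_form → report_contract), contraposes to O(¬report_contract → ¬countersign_form); with O(¬report_contract) we get O(¬countersign_form).
The contrapositive of premise 7 (O(¬audit_backup → countersign_form)) is O(¬countersign_form → audit_backup), and O(¬countersign_form) is already established, so O(audit_backup).
Premises 5, 8, 9, 11 do not contribute to this derivation.
Hence audit_backup is obligatory.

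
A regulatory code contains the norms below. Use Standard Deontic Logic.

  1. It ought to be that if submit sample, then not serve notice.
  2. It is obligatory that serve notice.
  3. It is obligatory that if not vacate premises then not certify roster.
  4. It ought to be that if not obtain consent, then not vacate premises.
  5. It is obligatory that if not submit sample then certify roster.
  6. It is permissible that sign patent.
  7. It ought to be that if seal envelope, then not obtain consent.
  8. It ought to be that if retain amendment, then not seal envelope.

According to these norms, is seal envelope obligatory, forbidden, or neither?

From premise 2 we have O(serve_notice).
Premise 1 is O(submit_sample → ¬serve_notice); contrapositively O(serve_notice → ¬submit_sample). Since O(serve_notice) holds, K gives O(¬submit_sample).
From O(¬submit_sample) and premise 5, O(¬submit_sample → certify_roster), we obtain O(certify_roster).
The contrapositive of premise 3 (O(¬vacate_premises → ¬certify_roster)) is O(certify_roster → vacate_premises), and O(certify_roster) is already established, so O(vacate_premises).
Premise 4, O(¬obtain_consent → ¬vacate_premises), contraposes to O(vacate_premises → obtain_consent); with O(vacate_premises) we get O(obtain_consent).
Premise 7 is O(seal_envelope → ¬obtain_consent); contrapositively O(obtain_consent → ¬seal_envelope). Since O(obtain_consent) holds, K gives O(¬seal_envelope).
Premises 6, 8 do not contribute to this derivation.
Thus O(¬seal_envelope), which is F(seal_envelope): seal_envelope is forbidden.

Forbidden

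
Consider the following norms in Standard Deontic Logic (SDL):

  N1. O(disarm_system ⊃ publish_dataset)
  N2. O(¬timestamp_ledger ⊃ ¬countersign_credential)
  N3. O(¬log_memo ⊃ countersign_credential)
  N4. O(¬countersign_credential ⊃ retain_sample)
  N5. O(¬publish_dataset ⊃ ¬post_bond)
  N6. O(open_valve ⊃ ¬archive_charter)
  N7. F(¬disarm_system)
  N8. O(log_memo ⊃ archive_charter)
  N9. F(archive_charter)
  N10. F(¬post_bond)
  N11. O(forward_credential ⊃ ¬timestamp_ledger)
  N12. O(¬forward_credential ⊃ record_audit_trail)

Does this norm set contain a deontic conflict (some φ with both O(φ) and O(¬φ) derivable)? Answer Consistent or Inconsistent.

Premise 5 is O(¬publish_dataset ⊃ ¬post_bond), but O(¬publish_dataset) is not derivable from the premises, so it does not yield O(¬post_bond).
So O(¬post_bond) is not derivable, and the apparent clash with O(post_bond) does not arise.
A world satisfying every obligation exists (e.g. archive_charter=false, countersign_credential=true, disarm_system=true, forward_credential=false, log_memo=false, open_valve=false, post_bond=true, publish_dataset=true, record_audit_trail=true, retain_sample=false, timestamp_ledger=true); no atom is both obligatory and forbidden, so the set is consistent.

Consistent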